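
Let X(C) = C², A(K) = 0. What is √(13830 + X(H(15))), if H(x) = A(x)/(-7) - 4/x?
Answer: √3111766/15 ≈ 117.60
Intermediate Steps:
H(x) = -4/x (H(x) = 0/(-7) - 4/x = 0*(-⅐) - 4/x = 0 - 4/x = -4/x)
√(13830 + X(H(15))) = √(13830 + (-4/15)²) = √(13830 + 16/225) = √(3111766/225) = √3111766/15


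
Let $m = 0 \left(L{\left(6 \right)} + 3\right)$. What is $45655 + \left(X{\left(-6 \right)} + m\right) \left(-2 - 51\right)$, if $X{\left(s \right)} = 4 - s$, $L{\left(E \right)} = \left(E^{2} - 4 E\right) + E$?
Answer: $45125$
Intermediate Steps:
$L{\left(E \right)} = E^{2} - 3 E$
$m = 0$ ($m = 0 \left(6 \left(-3 + 6\right) + 3\right) = 0 \left(6 \cdot 3 + 3\right) = 0 \left(18 + 3\right) = 0 \cdot 21 = 0$)
$45655 + \left(X{\left(-6 \right)} + m\right) \left(-2 - 51\right) = 45655 + \left(\left(4 - -6\right) + 0\right) \left(-2 - 51\right) = 45655 + \left(\left(4 + 6\right) + 0\right) \left(-53\right) = 45655 + \left(10 + 0\right) \left(-53\right) = 45655 + 10 \left(-53\right) = 45655 - 530 = 45125$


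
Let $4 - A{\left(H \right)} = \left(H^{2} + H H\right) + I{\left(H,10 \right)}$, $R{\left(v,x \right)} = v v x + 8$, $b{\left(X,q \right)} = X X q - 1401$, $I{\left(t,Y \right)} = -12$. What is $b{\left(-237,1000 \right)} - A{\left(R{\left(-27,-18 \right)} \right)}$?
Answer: $400121575$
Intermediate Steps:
$b{\left(X,q \right)} = -1401 + q X^{2}$ ($b{\left(X,q \right)} = X^{2} q - 1401 = q X^{2} - 1401 = -1401 + q X^{2}$)
$R{\left(v,x \right)} = 8 + x v^{2}$ ($R{\left(v,x \right)} = v^{2} x + 8 = x v^{2} + 8 = 8 + x v^{2}$)
$A{\left(H \right)} = 16 - 2 H^{2}$ ($A{\left(H \right)} = 4 - \left(\left(H^{2} + H H\right) - 12\right) = 4 - \left(\left(H^{2} + H^{2}\right) - 12\right) = 4 - \left(2 H^{2} - 12\right) = 4 - \left(-12 + 2 H^{2}\right) = 16 - 2 H^{2}$)
$b{\left(-237,1000 \right)} - A{\left(R{\left(-27,-18 \right)} \right)} = \left(-1401 + 1000 \left(-237\right)^{2}\right) - \left(16 - 2 \left(8 - 18 \left(-27\right)^{2}\right)^{2}\right) = \left(-1401 + 1000 \cdot 56169\right) - \left(16 - 2 \left(8 - 13122\right)^{2}\right) = \left(-1401 + 56169000\right) - \left(16 - 2 \left(8 - 13122\right)^{2}\right) = 56167599 - \left(16 - 2 \left(-13114\right)^{2}\right) = 56167599 - \left(16 - 343953992\right) = 56167599 - -343953976 = 56167599 + 343953976 = 400121575$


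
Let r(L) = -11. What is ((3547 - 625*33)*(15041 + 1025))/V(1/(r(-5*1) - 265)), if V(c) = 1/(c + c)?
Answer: 137187574/69 ≈ 1.9882e+6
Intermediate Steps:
V(c) = 1/(2*c)
((3547 - 625*33)*(15041 + 1025))/V(1/(r(-5*1) - 265)) = ((3547 - 625*33)*(15041 + 1025))/((1/(2*(1/(-11 - 265))))) = ((3547 - 20625)*16066)/((1/(2*(1/(-276))))) = (-17078*16066)/((1/(2*(-1/276)))) = -274375148/((½)*(-276)) = -274375148/(-138) = -274375148*(-1/138) = 137187574/69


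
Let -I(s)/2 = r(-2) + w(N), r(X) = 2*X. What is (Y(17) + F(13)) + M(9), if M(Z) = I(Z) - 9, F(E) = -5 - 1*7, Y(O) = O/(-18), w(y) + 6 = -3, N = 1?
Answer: 73/18 ≈ 4.0556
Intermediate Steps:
w(y) = -9 (w(y) = -6 - 3 = -9)
I(s) = 26 (I(s) = -2*(2*(-2) - 9) = -2*(-4 - 9) = -2*(-13) = 26)
Y(O) = -O/18 (Y(O) = O*(-1/18) = -O/18)
F(E) = -12 (F(E) = -5 - 7 = -12)
M(Z) = 17 (M(Z) = 26 - 9 = 17)
(Y(17) + F(13)) + M(9) = (-1/18*17 - 12) + 17 = (-17/18 - 12) + 17 = -233/18 + 17 = 73/18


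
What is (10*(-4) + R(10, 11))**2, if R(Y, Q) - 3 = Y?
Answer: 729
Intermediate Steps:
R(Y, Q) = 3 + Y
(10*(-4) + R(10, 11))**2 = (10*(-4) + (3 + 10))**2 = (-40 + 13)**2 = (-27)**2 = 729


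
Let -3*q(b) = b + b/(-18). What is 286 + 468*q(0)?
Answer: 286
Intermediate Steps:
q(b) = -17*b/54 (q(b) = -(b + b/(-18))/3 = -(b + b*(-1/18))/3 = -(b - b/18)/3 = -17*b/54)
286 + 468*q(0) = 286 + 468*(-17/54*0) = 286 + 468*0 = 286 + 0 = 286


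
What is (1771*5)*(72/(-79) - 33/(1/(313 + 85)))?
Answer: -9188461590/79 ≈ -1.1631e+8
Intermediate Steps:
(1771*5)*(72/(-79) - 33/(1/(313 + 85))) = 8855*(72*(-1/79) - 33/(1/398)) = 8855*(-72/79 - 33/1/398) = 8855*(-72/79 - 33*398) = 8855*(-72/79 - 13134) = 8855*(-1037658/79) = -9188461590/79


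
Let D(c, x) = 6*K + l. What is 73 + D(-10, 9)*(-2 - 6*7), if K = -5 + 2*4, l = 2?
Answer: -807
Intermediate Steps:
K = 3 (K = -5 + 8 = 3)
D(c, x) = 20 (D(c, x) = 6*3 + 2 = 18 + 2 = 20)
73 + D(-10, 9)*(-2 - 6*7) = 73 + 20*(-2 - 6*7) = 73 + 20*(-2 - 42) = 73 + 20*(-44) = 73 - 880 = -807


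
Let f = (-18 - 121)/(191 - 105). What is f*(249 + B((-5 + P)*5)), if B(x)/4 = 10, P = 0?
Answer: -40171/86 ≈ -467.10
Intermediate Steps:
B(x) = 40 (B(x) = 4*10 = 40)
f = -139/86 ≈ -1.6163
f*(249 + B((-5 + P)*5)) = -139*(249 + 40)/86 = -139/86*289 = -40171/86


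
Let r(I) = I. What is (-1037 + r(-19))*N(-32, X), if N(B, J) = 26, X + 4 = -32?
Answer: -27456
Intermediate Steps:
X = -36 (X = -4 - 32 = -36)
(-1037 + r(-19))*N(-32, X) = (-1037 - 19)*26 = -1056*26 = -27456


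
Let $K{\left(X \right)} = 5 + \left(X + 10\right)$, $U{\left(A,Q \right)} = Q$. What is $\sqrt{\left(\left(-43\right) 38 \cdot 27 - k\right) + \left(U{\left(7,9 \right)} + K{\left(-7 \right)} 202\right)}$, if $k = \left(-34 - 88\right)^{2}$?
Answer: $i \sqrt{57377} \approx 239.53 i$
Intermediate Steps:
$K{\left(X \right)} = 15 + X$ ($K{\left(X \right)} = 5 + \left(10 + X\right) = 15 + X$)
$k = 14884$ ($k = \left(-122\right)^{2} = 14884$)
$\sqrt{\left(\left(-43\right) 38 \cdot 27 - k\right) + \left(U{\left(7,9 \right)} + K{\left(-7 \right)} 202\right)} = \sqrt{\left(\left(-43\right) 38 \cdot 27 - 14884\right) + \left(9 + \left(15 - 7\right) 202\right)} = \sqrt{\left(\left(-1634\right) 27 - 14884\right) + \left(9 + 8 \cdot 202\right)} = \sqrt{\left(-44118 - 14884\right) + \left(9 + 1616\right)} = \sqrt{-59002 + 1625} = \sqrt{-57377} = i \sqrt{57377}$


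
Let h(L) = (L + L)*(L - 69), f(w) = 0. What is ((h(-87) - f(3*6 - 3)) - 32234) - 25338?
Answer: -30428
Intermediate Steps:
h(L) = 2*L*(-69 + L) (h(L) = (2*L)*(-69 + L) = 2*L*(-69 + L))
((h(-87) - f(3*6 - 3)) - 32234) - 25338 = ((2*(-87)*(-69 - 87) - 1*0) - 32234) - 25338 = ((2*(-87)*(-156) + 0) - 32234) - 25338 = ((27144 + 0) - 32234) - 25338 = (27144 - 32234) - 25338 = -5090 - 25338 = -30428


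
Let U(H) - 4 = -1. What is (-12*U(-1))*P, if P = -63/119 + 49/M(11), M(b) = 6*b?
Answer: -1434/187 ≈ -7.6684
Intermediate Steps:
P = 239/1122 (P = -63/119 + 49/((6*11)) = -63*1/119 + 49/66 = -9/17 + 49*(1/66) = -9/17 + 49/66 = 239/1122 ≈ 0.21301)
U(H) = 3 (U(H) = 4 - 1 = 3)
(-12*U(-1))*P = -12*3*(239/1122) = -36*239/1122 = -1434/187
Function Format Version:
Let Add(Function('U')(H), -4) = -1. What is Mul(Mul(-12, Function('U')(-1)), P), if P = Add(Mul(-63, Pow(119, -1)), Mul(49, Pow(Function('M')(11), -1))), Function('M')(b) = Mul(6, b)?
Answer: Rational(-1434, 187) ≈ -7.6684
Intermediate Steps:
P = Rational(239, 1122) (P = Add(Mul(-63, Pow(119, -1)), Mul(49, Pow(Mul(6, 11), -1))) = Add(Mul(-63, Rational(1, 119)), Mul(49, Pow(66, -1))) = Add(Rational(-9, 17), Mul(49, Rational(1, 66))) = Add(Rational(-9, 17), Rational(49, 66)) = Rational(239, 1122) ≈ 0.21301)
Function('U')(H) = 3 (Function('U')(H) = Add(4, -1) = 3)
Mul(Mul(-12, Function('U')(-1)), P) = Mul(Mul(-12, 3), Rational(239, 1122)) = Mul(-36, Rational(239, 1122)) = Rational(-1434, 187)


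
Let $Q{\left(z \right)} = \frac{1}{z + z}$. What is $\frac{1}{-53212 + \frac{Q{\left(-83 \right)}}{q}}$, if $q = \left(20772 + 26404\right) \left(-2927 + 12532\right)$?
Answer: $- \frac{75218829680}{4002544364932161} \approx -1.8793 \cdot 10^{-5}$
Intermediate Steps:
$Q{\left(z \right)} = \frac{1}{2 z}$
$q = 453125480$ ($q = 47176 \cdot 9605 = 453125480$)
$\frac{1}{-53212 + \frac{Q{\left(-83 \right)}}{q}} = \frac{1}{-53212 + \frac{\frac{1}{2} \frac{1}{-83}}{453125480}} = \frac{1}{-53212 + \frac{1}{2} \left(- \frac{1}{83}\right) \frac{1}{453125480}} = \frac{1}{-53212 - \frac{1}{75218829680}} = \frac{1}{- \frac{4002544364932161}{75218829680}} = - \frac{75218829680}{4002544364932161}$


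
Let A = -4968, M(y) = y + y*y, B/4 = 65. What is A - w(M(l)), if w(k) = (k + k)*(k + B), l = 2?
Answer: -8160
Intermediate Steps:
B = 260 (B = 4*65 = 260)
M(y) = y + y²
w(k) = 2*k*(260 + k) (w(k) = (k + k)*(k + 260) = (2*k)*(260 + k) = 2*k*(260 + k))
A - w(M(l)) = -4968 - 2*2*(1 + 2)*(260 + 2*(1 + 2)) = -4968 - 2*2*3*(260 + 2*3) = -4968 - 2*6*(260 + 6) = -4968 - 2*6*266 = -4968 - 1*3192 = -4968 - 3192 = -8160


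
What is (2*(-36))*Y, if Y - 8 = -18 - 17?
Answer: 1944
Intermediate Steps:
Y = -27 (Y = 8 + (-18 - 17) = 8 - 35 = -27)
(2*(-36))*Y = (2*(-36))*(-27) = -72*(-27) = 1944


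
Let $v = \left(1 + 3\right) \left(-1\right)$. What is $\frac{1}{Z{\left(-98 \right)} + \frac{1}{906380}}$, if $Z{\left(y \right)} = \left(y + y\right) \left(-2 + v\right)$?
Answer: $\frac{906380}{1065902881} \approx 0.00085034$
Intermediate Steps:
$v = -4$ ($v = 4 \left(-1\right) = -4$)
$Z{\left(y \right)} = - 12 y$ ($Z{\left(y \right)} = \left(y + y\right) \left(-2 - 4\right) = 2 y \left(-6\right) = - 12 y$)
$\frac{1}{Z{\left(-98 \right)} + \frac{1}{906380}} = \frac{1}{\left(-12\right) \left(-98\right) + \frac{1}{906380}} = \frac{1}{1176 + \frac{1}{906380}} = \frac{1}{\frac{1065902881}{906380}} = \frac{906380}{1065902881}$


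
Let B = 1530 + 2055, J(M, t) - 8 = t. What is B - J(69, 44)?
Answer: 3533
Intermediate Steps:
J(M, t) = 8 + t
B = 3585
B - J(69, 44) = 3585 - (8 + 44) = 3585 - 1*52 = 3585 - 52 = 3533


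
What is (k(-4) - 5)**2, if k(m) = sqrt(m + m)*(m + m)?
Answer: -487 + 160*I*sqrt(2) ≈ -487.0 + 226.27*I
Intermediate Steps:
k(m) = 2*sqrt(2)*m**(3/2) (k(m) = sqrt(2*m)*(2*m) = (sqrt(2)*sqrt(m))*(2*m) = 2*sqrt(2)*m**(3/2))
(k(-4) - 5)**2 = (2*sqrt(2)*(-4)**(3/2) - 5)**2 = (2*sqrt(2)*(-8*I) - 5)**2 = (-16*I*sqrt(2) - 5)**2 = (-5 - 16*I*sqrt(2))**2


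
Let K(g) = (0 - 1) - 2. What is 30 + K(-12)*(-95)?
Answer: 315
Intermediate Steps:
K(g) = -3 (K(g) = -1 - 2 = -3)
30 + K(-12)*(-95) = 30 - 3*(-95) = 30 + 285 = 315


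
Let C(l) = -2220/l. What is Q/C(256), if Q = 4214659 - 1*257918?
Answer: -253231424/555 ≈ -4.5627e+5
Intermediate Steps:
Q = 3956741 (Q = 4214659 - 257918 = 3956741)
Q/C(256) = 3956741/((-2220/256)) = 3956741/((-2220*1/256)) = 3956741/(-555/64) = 3956741*(-64/555) = -253231424/555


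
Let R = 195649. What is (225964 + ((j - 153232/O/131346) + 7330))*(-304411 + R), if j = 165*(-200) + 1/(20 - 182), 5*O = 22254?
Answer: -15918790040838124937/730743471 ≈ -2.1784e+10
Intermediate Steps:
O = 22254/5 (O = (⅕)*22254 = 22254/5 ≈ 4450.8)
j = -5346001/162 (j = -33000 + 1/(-162) = -33000 - 1/162 = -5346001/162 ≈ -33000.)
(225964 + ((j - 153232/O/131346) + 7330))*(-304411 + R) = (225964 + ((-5346001/162 - 153232/22254/5/131346) + 7330))*(-304411 + 195649) = (225964 + ((-5346001/162 - 153232*5/22254*(1/131346)) + 7330))*(-108762) = (225964 + ((-5346001/162 - 383080/11127*1/131346) + 7330))*(-108762) = (225964 + ((-5346001/162 - 191540/730743471) + 7330))*(-108762) = (225964 + (-144687235471813/4384460826 + 7330))*(-108762) = (225964 - 112549137617233/4384460826)*(-108762) = (878181168469031/4384460826)*(-108762) = -15918790040838124937/730743471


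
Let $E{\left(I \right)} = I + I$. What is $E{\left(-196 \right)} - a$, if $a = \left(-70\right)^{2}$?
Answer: $-5292$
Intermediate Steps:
$a = 4900$
$E{\left(I \right)} = 2 I$
$E{\left(-196 \right)} - a = 2 \left(-196\right) - 4900 = -392 - 4900 = -5292$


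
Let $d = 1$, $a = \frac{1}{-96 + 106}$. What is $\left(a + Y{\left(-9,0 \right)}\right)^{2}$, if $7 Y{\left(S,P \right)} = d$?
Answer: $\frac{289}{4900} \approx 0.05898$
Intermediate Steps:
$a = \frac{1}{10} \approx 0.1$
$Y{\left(S,P \right)} = \frac{1}{7}$ ($Y{\left(S,P \right)} = \frac{1}{7} \cdot 1 = \frac{1}{7}$)
$\left(a + Y{\left(-9,0 \right)}\right)^{2} = \left(\frac{1}{10} + \frac{1}{7}\right)^{2} = \left(\frac{17}{70}\right)^{2} = \frac{289}{4900}$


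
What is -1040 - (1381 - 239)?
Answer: -2182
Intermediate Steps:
-1040 - (1381 - 239) = -1040 - 1*1142 = -1040 - 1142 = -2182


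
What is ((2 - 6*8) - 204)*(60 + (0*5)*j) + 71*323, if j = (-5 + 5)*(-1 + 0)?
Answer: 7933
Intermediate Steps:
j = 0 (j = 0*(-1) = 0)
((2 - 6*8) - 204)*(60 + (0*5)*j) + 71*323 = ((2 - 6*8) - 204)*(60 + (0*5)*0) + 71*323 = ((2 - 48) - 204)*(60 + 0*0) + 22933 = (-46 - 204)*(60 + 0) + 22933 = -250*60 + 22933 = -15000 + 22933 = 7933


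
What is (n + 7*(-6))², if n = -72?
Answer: 12996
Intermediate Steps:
(n + 7*(-6))² = (-72 + 7*(-6))² = (-72 - 42)² = (-114)² = 12996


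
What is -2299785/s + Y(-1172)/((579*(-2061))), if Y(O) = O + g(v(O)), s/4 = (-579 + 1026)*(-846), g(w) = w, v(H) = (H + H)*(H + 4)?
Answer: -51672801235/66854503656 ≈ -0.77291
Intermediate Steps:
v(H) = 2*H*(4 + H) (v(H) = (2*H)*(4 + H) = 2*H*(4 + H))
s = -1512648 (s = 4*((-579 + 1026)*(-846)) = 4*(447*(-846)) = 4*(-378162) = -1512648)
Y(O) = O + 2*O*(4 + O)
-2299785/s + Y(-1172)/((579*(-2061))) = -2299785/(-1512648) + (-1172*(9 + 2*(-1172)))/((579*(-2061))) = -2299785*(-1/1512648) - 1172*(9 - 2344)/(-1193319) = 766595/504216 - 1172*(-2335)*(-1/1193319) = 766595/504216 + 2736620*(-1/1193319) = 766595/504216 - 2736620/1193319 = -51672801235/66854503656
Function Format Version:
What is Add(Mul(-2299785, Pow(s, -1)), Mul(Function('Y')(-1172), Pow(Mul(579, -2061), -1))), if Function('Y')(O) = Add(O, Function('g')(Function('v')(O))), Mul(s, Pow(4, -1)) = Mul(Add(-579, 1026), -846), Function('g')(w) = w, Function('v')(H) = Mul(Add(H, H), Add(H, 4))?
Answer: Rational(-51672801235, 66854503656) ≈ -0.77291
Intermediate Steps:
Function('v')(H) = Mul(2, H, Add(4, H)) (Function('v')(H) = Mul(Mul(2, H), Add(4, H)) = Mul(2, H, Add(4, H)))
s = -1512648 (s = Mul(4, Mul(Add(-579, 1026), -846)) = Mul(4, Mul(447, -846)) = Mul(4, -378162) = -1512648)
Function('Y')(O) = Add(O, Mul(2, O, Add(4, O)))
Add(Mul(-2299785, Pow(s, -1)), Mul(Function('Y')(-1172), Pow(Mul(579, -2061), -1))) = Add(Mul(-2299785, Pow(-1512648, -1)), Mul(Mul(-1172, Add(9, Mul(2, -1172))), Pow(Mul(579, -2061), -1))) = Add(Mul(-2299785, Rational(-1, 1512648)), Mul(Mul(-1172, Add(9, -2344)), Pow(-1193319, -1))) = Add(Rational(766595, 504216), Mul(Mul(-1172, -2335), Rational(-1, 1193319))) = Add(Rational(766595, 504216), Mul(2736620, Rational(-1, 1193319))) = Add(Rational(766595, 504216), Rational(-2736620, 1193319)) = Rational(-51672801235, 66854503656)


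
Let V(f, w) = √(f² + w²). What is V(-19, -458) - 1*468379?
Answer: -468379 + 205*√5 ≈ -4.6792e+5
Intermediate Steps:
V(-19, -458) - 1*468379 = √((-19)² + (-458)²) - 1*468379 = √(361 + 209764) - 468379 = √210125 - 468379 = 205*√5 - 468379 = -468379 + 205*√5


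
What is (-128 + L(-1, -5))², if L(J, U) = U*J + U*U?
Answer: 9604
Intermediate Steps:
L(J, U) = U² + J*U (L(J, U) = J*U + U² = U² + J*U)
(-128 + L(-1, -5))² = (-128 - 5*(-1 - 5))² = (-128 - 5*(-6))² = (-128 + 30)² = (-98)² = 9604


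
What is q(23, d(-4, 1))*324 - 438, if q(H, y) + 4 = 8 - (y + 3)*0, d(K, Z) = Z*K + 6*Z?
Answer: 858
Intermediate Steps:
d(K, Z) = 6*Z + K*Z (d(K, Z) = K*Z + 6*Z = 6*Z + K*Z)
q(H, y) = 4 (q(H, y) = -4 + (8 - (y + 3)*0) = -4 + (8 - (3 + y)*0) = -4 + (8 - 1*0) = -4 + (8 + 0) = -4 + 8 = 4)
q(23, d(-4, 1))*324 - 438 = 4*324 - 438 = 1296 - 438 = 858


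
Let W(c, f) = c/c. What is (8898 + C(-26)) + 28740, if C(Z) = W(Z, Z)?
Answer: 37639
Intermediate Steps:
W(c, f) = 1
C(Z) = 1
(8898 + C(-26)) + 28740 = (8898 + 1) + 28740 = 8899 + 28740 = 37639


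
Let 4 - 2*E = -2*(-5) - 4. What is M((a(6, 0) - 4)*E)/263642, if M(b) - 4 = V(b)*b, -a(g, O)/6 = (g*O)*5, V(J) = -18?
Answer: -34/131821 ≈ -0.00025793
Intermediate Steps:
E = -1 (E = 2 - (-2*(-5) - 4)/2 = 2 - (10 - 4)/2 = 2 - ½*6 = 2 - 3 = -1)
a(g, O) = -30*O*g (a(g, O) = -6*g*O*5 = -6*O*g*5 = -30*O*g)
M(b) = 4 - 18*b
M((a(6, 0) - 4)*E)/263642 = (4 - 18*(-30*0*6 - 4)*(-1))/263642 = (4 - 18*(0 - 4)*(-1))*(1/263642) = (4 - (-72)*(-1))*(1/263642) = (4 - 18*4)*(1/263642) = (4 - 72)*(1/263642) = -68*1/263642 = -34/131821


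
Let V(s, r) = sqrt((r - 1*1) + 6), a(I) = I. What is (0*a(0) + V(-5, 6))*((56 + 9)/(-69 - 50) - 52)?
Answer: -6253*sqrt(11)/119 ≈ -174.28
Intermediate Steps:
V(s, r) = sqrt(5 + r) (V(s, r) = sqrt((r - 1) + 6) = sqrt((-1 + r) + 6) = sqrt(5 + r))
(0*a(0) + V(-5, 6))*((56 + 9)/(-69 - 50) - 52) = (0*0 + sqrt(5 + 6))*((56 + 9)/(-69 - 50) - 52) = (0 + sqrt(11))*(65/(-119) - 52) = sqrt(11)*(65*(-1/119) - 52) = sqrt(11)*(-65/119 - 52) = sqrt(11)*(-6253/119) = -6253*sqrt(11)/119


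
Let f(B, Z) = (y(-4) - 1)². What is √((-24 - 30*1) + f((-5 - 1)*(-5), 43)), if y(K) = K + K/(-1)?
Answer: I*√53 ≈ 7.2801*I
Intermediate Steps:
y(K) = 0 (y(K) = K + K*(-1) = K - K = 0)
f(B, Z) = 1 (f(B, Z) = (0 - 1)² = (-1)² = 1)
√((-24 - 30*1) + f((-5 - 1)*(-5), 43)) = √((-24 - 30*1) + 1) = √((-24 - 30) + 1) = √(-54 + 1) = √(-53) = I*√53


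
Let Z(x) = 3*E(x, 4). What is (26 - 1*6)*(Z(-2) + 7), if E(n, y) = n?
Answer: 20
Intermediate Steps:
Z(x) = 3*x
(26 - 1*6)*(Z(-2) + 7) = (26 - 1*6)*(3*(-2) + 7) = (26 - 6)*(-6 + 7) = 20*1 = 20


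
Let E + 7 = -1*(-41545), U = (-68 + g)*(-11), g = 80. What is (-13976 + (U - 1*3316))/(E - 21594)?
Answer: -242/277 ≈ -0.87365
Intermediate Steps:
U = -132 (U = (-68 + 80)*(-11) = 12*(-11) = -132)
E = 41538 (E = -7 - 1*(-41545) = -7 + 41545 = 41538)
(-13976 + (U - 1*3316))/(E - 21594) = (-13976 + (-132 - 1*3316))/(41538 - 21594) = (-13976 + (-132 - 3316))/19944 = (-13976 - 3448)*(1/19944) = -17424*1/19944 = -242/277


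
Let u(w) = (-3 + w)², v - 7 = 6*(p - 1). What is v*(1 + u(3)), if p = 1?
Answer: 7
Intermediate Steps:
v = 7 (v = 7 + 6*(1 - 1) = 7 + 6*0 = 7 + 0 = 7)
v*(1 + u(3)) = 7*(1 + (-3 + 3)²) = 7*(1 + 0²) = 7*(1 + 0) = 7*1 = 7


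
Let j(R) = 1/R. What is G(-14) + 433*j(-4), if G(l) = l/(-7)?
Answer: -425/4 ≈ -106.25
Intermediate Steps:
G(l) = -l/7 (G(l) = l*(-⅐) = -l/7)
G(-14) + 433*j(-4) = -⅐*(-14) + 433/(-4) = 2 + 433*(-¼) = 2 - 433/4 = -425/4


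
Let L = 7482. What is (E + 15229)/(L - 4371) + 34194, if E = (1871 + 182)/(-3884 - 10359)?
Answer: 1515352121356/44309973 ≈ 34199.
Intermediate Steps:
E = -2053/14243 (E = 2053/(-14243) = 2053*(-1/14243) = -2053/14243 ≈ -0.14414)
(E + 15229)/(L - 4371) + 34194 = (-2053/14243 + 15229)/(7482 - 4371) + 34194 = (216904594/14243)/3111 + 34194 = (216904594/14243)*(1/3111) + 34194 = 216904594/44309973 + 34194 = 1515352121356/44309973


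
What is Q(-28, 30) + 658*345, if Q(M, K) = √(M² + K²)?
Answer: 227010 + 2*√421 ≈ 2.2705e+5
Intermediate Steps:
Q(M, K) = √(K² + M²)
Q(-28, 30) + 658*345 = √(30² + (-28)²) + 658*345 = √(900 + 784) + 227010 = √1684 + 227010 = 2*√421 + 227010 = 227010 + 2*√421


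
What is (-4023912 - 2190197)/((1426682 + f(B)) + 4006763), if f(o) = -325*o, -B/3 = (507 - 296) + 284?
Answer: -6214109/5916070 ≈ -1.0504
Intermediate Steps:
B = -1485 (B = -3*((507 - 296) + 284) = -3*(211 + 284) = -3*495 = -1485)
(-4023912 - 2190197)/((1426682 + f(B)) + 4006763) = (-4023912 - 2190197)/((1426682 - 325*(-1485)) + 4006763) = -6214109/((1426682 + 482625) + 4006763) = -6214109/(1909307 + 4006763) = -6214109/5916070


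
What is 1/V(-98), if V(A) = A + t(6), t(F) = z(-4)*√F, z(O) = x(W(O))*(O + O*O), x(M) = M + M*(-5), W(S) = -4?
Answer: 49/105790 + 48*√6/52895 ≈ 0.0026860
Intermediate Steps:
x(M) = -4*M (x(M) = M - 5*M = -4*M)
z(O) = 16*O + 16*O² (z(O) = (-4*(-4))*(O + O*O) = 16*(O + O²) = 16*O + 16*O²)
t(F) = 192*√F (t(F) = (16*(-4)*(1 - 4))*√F = (16*(-4)*(-3))*√F = 192*√F)
V(A) = A + 192*√6
1/V(-98) = 1/(-98 + 192*√6)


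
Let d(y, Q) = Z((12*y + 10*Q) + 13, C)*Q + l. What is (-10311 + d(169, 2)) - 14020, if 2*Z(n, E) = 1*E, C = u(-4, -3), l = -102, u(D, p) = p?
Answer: -24436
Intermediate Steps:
C = -3
Z(n, E) = E/2 (Z(n, E) = (1*E)/2 = E/2)
d(y, Q) = -102 - 3*Q/2 (d(y, Q) = ((1/2)*(-3))*Q - 102 = -3*Q/2 - 102 = -102 - 3*Q/2)
(-10311 + d(169, 2)) - 14020 = (-10311 + (-102 - 3/2*2)) - 14020 = (-10311 + (-102 - 3)) - 14020 = (-10311 - 105) - 14020 = -10416 - 14020 = -24436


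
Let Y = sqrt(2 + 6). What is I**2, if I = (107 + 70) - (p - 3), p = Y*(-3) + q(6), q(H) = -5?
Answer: 34297 + 2220*sqrt(2) ≈ 37437.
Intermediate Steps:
Y = 2*sqrt(2) (Y = sqrt(8) = 2*sqrt(2) ≈ 2.8284)
p = -5 - 6*sqrt(2) (p = (2*sqrt(2))*(-3) - 5 = -6*sqrt(2) - 5 = -5 - 6*sqrt(2) ≈ -13.485)
I = 185 + 6*sqrt(2) (I = (107 + 70) - ((-5 - 6*sqrt(2)) - 3) = 177 - (-8 - 6*sqrt(2)) = 177 + (8 + 6*sqrt(2)) = 185 + 6*sqrt(2) ≈ 193.49)
I**2 = (185 + 6*sqrt(2))**2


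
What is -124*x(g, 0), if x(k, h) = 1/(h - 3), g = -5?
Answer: 124/3 ≈ 41.333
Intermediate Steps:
x(k, h) = 1/(-3 + h)
-124*x(g, 0) = -124/(-3 + 0) = -124/(-3) = -124*(-⅓) = 124/3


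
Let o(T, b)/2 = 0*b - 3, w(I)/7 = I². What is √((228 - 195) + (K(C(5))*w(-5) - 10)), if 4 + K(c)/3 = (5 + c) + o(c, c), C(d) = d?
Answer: √23 ≈ 4.7958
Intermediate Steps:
w(I) = 7*I²
o(T, b) = -6 (o(T, b) = 2*(0*b - 3) = 2*(0 - 3) = 2*(-3) = -6)
K(c) = -15 + 3*c (K(c) = -12 + 3*((5 + c) - 6) = -12 + 3*(-1 + c) = -12 + (-3 + 3*c) = -15 + 3*c)
√((228 - 195) + (K(C(5))*w(-5) - 10)) = √((228 - 195) + ((-15 + 3*5)*(7*(-5)²) - 10)) = √(33 + ((-15 + 15)*(7*25) - 10)) = √(33 + (0*175 - 10)) = √(33 + (0 - 10)) = √(33 - 10) = √23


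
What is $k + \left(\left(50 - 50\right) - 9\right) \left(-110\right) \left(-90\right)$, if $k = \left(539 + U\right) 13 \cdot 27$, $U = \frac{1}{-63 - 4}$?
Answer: $\frac{6705612}{67} \approx 1.0008 \cdot 10^{5}$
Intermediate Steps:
$U = - \frac{1}{67}$ ($U = \frac{1}{-67} = - \frac{1}{67} \approx -0.014925$)
$k = \frac{12675312}{67}$ ($k = \left(539 - \frac{1}{67}\right) 13 \cdot 27 = \frac{36112}{67} \cdot 351 = \frac{12675312}{67} \approx 1.8918 \cdot 10^{5}$)
$k + \left(\left(50 - 50\right) - 9\right) \left(-110\right) \left(-90\right) = \frac{12675312}{67} + \left(\left(50 - 50\right) - 9\right) \left(-110\right) \left(-90\right) = \frac{12675312}{67} + \left(0 - 9\right) \left(-110\right) \left(-90\right) = \frac{12675312}{67} + \left(-9\right) \left(-110\right) \left(-90\right) = \frac{12675312}{67} + 990 \left(-90\right) = \frac{12675312}{67} - 89100 = \frac{6705612}{67}$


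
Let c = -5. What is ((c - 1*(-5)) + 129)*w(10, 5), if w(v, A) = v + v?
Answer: 2580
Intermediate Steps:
w(v, A) = 2*v
((c - 1*(-5)) + 129)*w(10, 5) = ((-5 - 1*(-5)) + 129)*(2*10) = ((-5 + 5) + 129)*20 = (0 + 129)*20 = 129*20 = 2580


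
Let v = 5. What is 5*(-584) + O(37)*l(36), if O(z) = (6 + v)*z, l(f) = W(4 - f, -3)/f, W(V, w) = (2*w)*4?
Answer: -9574/3 ≈ -3191.3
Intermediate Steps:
W(V, w) = 8*w
l(f) = -24/f (l(f) = (8*(-3))/f = -24/f)
O(z) = 11*z (O(z) = (6 + 5)*z = 11*z)
5*(-584) + O(37)*l(36) = 5*(-584) + (11*37)*(-24/36) = -2920 + 407*(-24*1/36) = -2920 + 407*(-2/3) = -2920 - 814/3 = -9574/3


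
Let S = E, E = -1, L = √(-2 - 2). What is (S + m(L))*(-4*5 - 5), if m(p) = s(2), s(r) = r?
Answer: -25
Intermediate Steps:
L = 2*I (L = √(-4) = 2*I ≈ 2.0*I)
m(p) = 2
S = -1
(S + m(L))*(-4*5 - 5) = (-1 + 2)*(-4*5 - 5) = 1*(-20 - 5) = 1*(-25) = -25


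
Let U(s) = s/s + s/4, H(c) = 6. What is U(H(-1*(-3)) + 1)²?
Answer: 121/16 ≈ 7.5625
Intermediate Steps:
U(s) = 1 + s/4 (U(s) = 1 + s*(¼) = 1 + s/4)
U(H(-1*(-3)) + 1)² = (1 + (6 + 1)/4)² = (1 + (¼)*7)² = (1 + 7/4)² = (11/4)² = 121/16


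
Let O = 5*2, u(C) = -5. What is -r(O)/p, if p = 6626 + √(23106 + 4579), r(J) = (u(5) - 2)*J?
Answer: 463820/43876191 - 490*√565/43876191 ≈ 0.010306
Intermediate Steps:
O = 10
r(J) = -7*J (r(J) = (-5 - 2)*J = -7*J)
p = 6626 + 7*√565 (p = 6626 + √27685 = 6626 + 7*√565 ≈ 6792.4)
-r(O)/p = -(-7*10)/(6626 + 7*√565) = -(-70)/(6626 + 7*√565) = 70/(6626 + 7*√565)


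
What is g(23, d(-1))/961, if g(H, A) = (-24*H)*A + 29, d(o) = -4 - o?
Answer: 1685/961 ≈ 1.7534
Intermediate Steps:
g(H, A) = 29 - 24*A*H (g(H, A) = -24*A*H + 29 = 29 - 24*A*H)
g(23, d(-1))/961 = (29 - 24*(-4 - 1*(-1))*23)/961 = (29 - 24*(-4 + 1)*23)*(1/961) = (29 - 24*(-3)*23)*(1/961) = (29 + 1656)*(1/961) = 1685*(1/961) = 1685/961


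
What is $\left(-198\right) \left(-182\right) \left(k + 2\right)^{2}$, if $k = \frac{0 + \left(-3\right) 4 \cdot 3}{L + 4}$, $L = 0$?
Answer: $1765764$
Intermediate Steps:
$k = -9$ ($k = \frac{0 + \left(-3\right) 4 \cdot 3}{0 + 4} = \frac{0 - 36}{4} = \left(0 - 36\right) \frac{1}{4} = \left(-36\right) \frac{1}{4} = -9$)
$\left(-198\right) \left(-182\right) \left(k + 2\right)^{2} = \left(-198\right) \left(-182\right) \left(-9 + 2\right)^{2} = 36036 \left(-7\right)^{2} = 36036 \cdot 49 = 1765764$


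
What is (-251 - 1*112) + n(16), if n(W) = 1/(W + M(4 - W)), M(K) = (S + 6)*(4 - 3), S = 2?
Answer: -8711/24 ≈ -362.96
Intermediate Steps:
M(K) = 8 (M(K) = (2 + 6)*(4 - 3) = 8*1 = 8)
n(W) = 1/(8 + W) (n(W) = 1/(W + 8) = 1/(8 + W))
(-251 - 1*112) + n(16) = (-251 - 1*112) + 1/(8 + 16) = (-251 - 112) + 1/24 = -363 + 1/24 = -8711/24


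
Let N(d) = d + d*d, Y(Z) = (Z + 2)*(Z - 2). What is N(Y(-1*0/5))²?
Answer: 144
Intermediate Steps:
Y(Z) = (-2 + Z)*(2 + Z) (Y(Z) = (2 + Z)*(-2 + Z) = (-2 + Z)*(2 + Z))
N(d) = d + d²
N(Y(-1*0/5))² = ((-4 + (-1*0/5)²)*(1 + (-4 + (-1*0/5)²)))² = ((-4 + (0*(⅕))²)*(1 + (-4 + (0*(⅕))²)))² = ((-4 + 0²)*(1 + (-4 + 0²)))² = ((-4 + 0)*(1 + (-4 + 0)))² = (-4*(1 - 4))² = (-4*(-3))² = 12² = 144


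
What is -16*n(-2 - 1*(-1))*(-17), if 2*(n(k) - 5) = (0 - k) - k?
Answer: 1632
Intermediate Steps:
n(k) = 5 - k (n(k) = 5 + ((0 - k) - k)/2 = 5 + (-k - k)/2 = 5 + (-2*k)/2 = 5 - k)
-16*n(-2 - 1*(-1))*(-17) = -16*(5 - (-2 - 1*(-1)))*(-17) = -16*(5 - (-2 + 1))*(-17) = -16*(5 - 1*(-1))*(-17) = -16*(5 + 1)*(-17) = -16*6*(-17) = -96*(-17) = 1632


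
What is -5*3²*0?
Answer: 0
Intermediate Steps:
-5*3²*0 = -5*9*0 = -45*0 = 0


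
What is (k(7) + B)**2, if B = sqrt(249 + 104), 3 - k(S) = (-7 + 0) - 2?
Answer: (12 + sqrt(353))**2 ≈ 947.92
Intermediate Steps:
k(S) = 12 (k(S) = 3 - ((-7 + 0) - 2) = 3 - (-7 - 2) = 3 - 1*(-9) = 3 + 9 = 12)
B = sqrt(353) ≈ 18.788
(k(7) + B)**2 = (12 + sqrt(353))**2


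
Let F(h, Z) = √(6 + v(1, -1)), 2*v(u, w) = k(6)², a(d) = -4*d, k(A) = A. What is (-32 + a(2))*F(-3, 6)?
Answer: -80*√6 ≈ -195.96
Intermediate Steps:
v(u, w) = 18 (v(u, w) = (½)*6² = (½)*36 = 18)
F(h, Z) = 2*√6 (F(h, Z) = √(6 + 18) = √24 = 2*√6)
(-32 + a(2))*F(-3, 6) = (-32 - 4*2)*(2*√6) = (-32 - 8)*(2*√6) = -80*√6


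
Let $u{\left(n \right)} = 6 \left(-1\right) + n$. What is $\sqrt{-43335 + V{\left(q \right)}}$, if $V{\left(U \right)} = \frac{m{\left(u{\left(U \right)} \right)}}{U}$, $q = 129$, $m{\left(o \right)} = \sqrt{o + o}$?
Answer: $\frac{\sqrt{-721137735 + 129 \sqrt{246}}}{129} \approx 208.17 i$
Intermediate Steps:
$u{\left(n \right)} = -6 + n$
$m{\left(o \right)} = \sqrt{2} \sqrt{o}$ ($m{\left(o \right)} = \sqrt{2 o} = \sqrt{2} \sqrt{o}$)
$V{\left(U \right)} = \frac{\sqrt{2} \sqrt{-6 + U}}{U}$
$\sqrt{-43335 + V{\left(q \right)}} = \sqrt{-43335 + \frac{\sqrt{-12 + 2 \cdot 129}}{129}} = \sqrt{-43335 + \frac{\sqrt{-12 + 258}}{129}} = \sqrt{-43335 + \frac{\sqrt{246}}{129}}$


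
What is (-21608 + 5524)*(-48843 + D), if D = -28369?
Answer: 1241877808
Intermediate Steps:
(-21608 + 5524)*(-48843 + D) = (-21608 + 5524)*(-48843 - 28369) = -16084*(-77212) = 1241877808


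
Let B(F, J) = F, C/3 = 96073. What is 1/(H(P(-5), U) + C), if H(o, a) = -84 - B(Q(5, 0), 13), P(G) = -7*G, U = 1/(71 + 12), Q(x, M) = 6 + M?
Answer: 1/288129 ≈ 3.4707e-6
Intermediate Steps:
C = 288219 (C = 3*96073 = 288219)
U = 1/83 ≈ 0.012048
H(o, a) = -90 (H(o, a) = -84 - (6 + 0) = -84 - 1*6 = -84 - 6 = -90)
1/(H(P(-5), U) + C) = 1/(-90 + 288219) = 1/288129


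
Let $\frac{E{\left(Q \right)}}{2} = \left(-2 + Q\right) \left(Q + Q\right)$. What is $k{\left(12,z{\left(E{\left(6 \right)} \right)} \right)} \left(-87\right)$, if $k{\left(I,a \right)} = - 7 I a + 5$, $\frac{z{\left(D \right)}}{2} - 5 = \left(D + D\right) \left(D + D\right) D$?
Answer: $51725278149$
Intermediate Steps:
$E{\left(Q \right)} = 4 Q \left(-2 + Q\right)$ ($E{\left(Q \right)} = 2 \left(-2 + Q\right) \left(Q + Q\right) = 2 \left(-2 + Q\right) 2 Q = 2 \cdot 2 Q \left(-2 + Q\right) = 4 Q \left(-2 + Q\right)$)
$z{\left(D \right)} = 10 + 8 D^{3}$ ($z{\left(D \right)} = 10 + 2 \left(D + D\right) \left(D + D\right) D = 10 + 2 \cdot 2 D 2 D D = 10 + 2 \cdot 4 D^{2} D = 10 + 2 \cdot 4 D^{3} = 10 + 8 D^{3}$)
$k{\left(I,a \right)} = 5 - 7 I a$ ($k{\left(I,a \right)} = - 7 I a + 5 = 5 - 7 I a$)
$k{\left(12,z{\left(E{\left(6 \right)} \right)} \right)} \left(-87\right) = \left(5 - 84 \left(10 + 8 \left(4 \cdot 6 \left(-2 + 6\right)\right)^{3}\right)\right) \left(-87\right) = \left(5 - 84 \left(10 + 8 \left(4 \cdot 6 \cdot 4\right)^{3}\right)\right) \left(-87\right) = \left(5 - 84 \left(10 + 8 \cdot 96^{3}\right)\right) \left(-87\right) = \left(5 - 84 \left(10 + 8 \cdot 884736\right)\right) \left(-87\right) = \left(5 - 84 \left(10 + 7077888\right)\right) \left(-87\right) = \left(5 - 84 \cdot 7077898\right) \left(-87\right) = \left(5 - 594543432\right) \left(-87\right) = \left(-594543427\right) \left(-87\right) = 51725278149$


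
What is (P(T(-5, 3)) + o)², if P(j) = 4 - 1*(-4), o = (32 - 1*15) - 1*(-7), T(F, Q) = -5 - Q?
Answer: 1024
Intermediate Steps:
o = 24 (o = (32 - 15) + 7 = 17 + 7 = 24)
P(j) = 8 (P(j) = 4 + 4 = 8)
(P(T(-5, 3)) + o)² = (8 + 24)² = 32² = 1024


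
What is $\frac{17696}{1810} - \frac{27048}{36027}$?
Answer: $\frac{98096152}{10868145} \approx 9.026$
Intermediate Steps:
$\frac{17696}{1810} - \frac{27048}{36027} = 17696 \cdot \frac{1}{1810} - \frac{9016}{12009} = \frac{8848}{905} - \frac{9016}{12009} = \frac{98096152}{10868145}$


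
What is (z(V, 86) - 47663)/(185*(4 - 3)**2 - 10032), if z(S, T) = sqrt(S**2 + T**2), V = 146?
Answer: 47663/9847 - 2*sqrt(7178)/9847 ≈ 4.8232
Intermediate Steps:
(z(V, 86) - 47663)/(185*(4 - 3)**2 - 10032) = (sqrt(146**2 + 86**2) - 47663)/(185*(4 - 3)**2 - 10032) = (sqrt(21316 + 7396) - 47663)/(185*1**2 - 10032) = (sqrt(28712) - 47663)/(185*1 - 10032) = (2*sqrt(7178) - 47663)/(185 - 10032) = (-47663 + 2*sqrt(7178))/(-9847) = (-47663 + 2*sqrt(7178))*(-1/9847) = 47663/9847 - 2*sqrt(7178)/9847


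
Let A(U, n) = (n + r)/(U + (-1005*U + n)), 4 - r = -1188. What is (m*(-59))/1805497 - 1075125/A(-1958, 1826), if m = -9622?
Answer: -636581622598606781/908164991 ≈ -7.0095e+8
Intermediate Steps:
r = 1192 (r = 4 - 1*(-1188) = 4 + 1188 = 1192)
A(U, n) = (1192 + n)/(n - 1004*U) (A(U, n) = (n + 1192)/(U + (-1005*U + n)) = (1192 + n)/(U + (n - 1005*U)) = (1192 + n)/(n - 1004*U))
(m*(-59))/1805497 - 1075125/A(-1958, 1826) = -9622*(-59)/1805497 - 1075125*(1826 - 1004*(-1958))/(1192 + 1826) = 567698*(1/1805497) - 1075125/(3018/(1826 + 1965832)) = 567698/1805497 - 1075125/(3018/1967658) = 567698/1805497 - 1075125/((1/1967658)*3018) = 567698/1805497 - 1075125/503/327943 = 567698/1805497 - 1075125*327943/503 = 567698/1805497 - 352579717875/503 = -636581622598606781/908164991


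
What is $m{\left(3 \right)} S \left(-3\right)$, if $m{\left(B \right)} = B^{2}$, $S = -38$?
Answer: $1026$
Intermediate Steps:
$m{\left(3 \right)} S \left(-3\right) = 3^{2} \left(-38\right) \left(-3\right) = 9 \left(-38\right) \left(-3\right) = \left(-342\right) \left(-3\right) = 1026$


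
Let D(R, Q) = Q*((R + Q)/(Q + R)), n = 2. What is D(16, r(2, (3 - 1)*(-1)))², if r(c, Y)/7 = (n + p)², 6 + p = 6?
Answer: 784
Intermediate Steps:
p = 0 (p = -6 + 6 = 0)
r(c, Y) = 28 (r(c, Y) = 7*(2 + 0)² = 7*2² = 7*4 = 28)
D(R, Q) = Q (D(R, Q) = Q*((Q + R)/(Q + R)) = Q*1 = Q)
D(16, r(2, (3 - 1)*(-1)))² = 28² = 784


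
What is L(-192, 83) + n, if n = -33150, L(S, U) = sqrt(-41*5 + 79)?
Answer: -33150 + 3*I*sqrt(14) ≈ -33150.0 + 11.225*I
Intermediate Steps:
L(S, U) = 3*I*sqrt(14) (L(S, U) = sqrt(-205 + 79) = sqrt(-126) = 3*I*sqrt(14))
L(-192, 83) + n = 3*I*sqrt(14) - 33150 = -33150 + 3*I*sqrt(14)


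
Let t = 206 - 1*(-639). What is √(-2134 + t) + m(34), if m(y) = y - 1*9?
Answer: 25 + I*√1289 ≈ 25.0 + 35.903*I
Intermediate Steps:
m(y) = -9 + y (m(y) = y - 9 = -9 + y)
t = 845 (t = 206 + 639 = 845)
√(-2134 + t) + m(34) = √(-2134 + 845) + (-9 + 34) = √(-1289) + 25 = I*√1289 + 25 = 25 + I*√1289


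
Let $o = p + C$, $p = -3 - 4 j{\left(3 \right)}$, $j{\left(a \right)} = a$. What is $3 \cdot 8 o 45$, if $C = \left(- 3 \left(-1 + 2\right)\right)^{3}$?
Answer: $-45360$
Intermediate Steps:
$C = -27$ ($C = \left(\left(-3\right) 1\right)^{3} = \left(-3\right)^{3} = -27$)
$p = -15$ ($p = -3 - 12 = -15$)
$o = -42$ ($o = -15 - 27 = -42$)
$3 \cdot 8 o 45 = 3 \cdot 8 \left(-42\right) 45 = 24 \left(-42\right) 45 = \left(-1008\right) 45 = -45360$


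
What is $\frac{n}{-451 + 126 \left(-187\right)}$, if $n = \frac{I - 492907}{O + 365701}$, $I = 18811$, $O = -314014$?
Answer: $\frac{158032}{413719977} \approx 0.00038198$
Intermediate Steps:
$n = - \frac{158032}{17229}$ ($n = \frac{18811 - 492907}{-314014 + 365701} = - \frac{474096}{51687} = \left(-474096\right) \frac{1}{51687} = - \frac{158032}{17229} \approx -9.1724$)
$\frac{n}{-451 + 126 \left(-187\right)} = - \frac{158032}{17229 \left(-451 + 126 \left(-187\right)\right)} = - \frac{158032}{17229 \left(-451 - 23562\right)} = - \frac{158032}{17229 \left(-24013\right)} = \left(- \frac{158032}{17229}\right) \left(- \frac{1}{24013}\right) = \frac{158032}{413719977}$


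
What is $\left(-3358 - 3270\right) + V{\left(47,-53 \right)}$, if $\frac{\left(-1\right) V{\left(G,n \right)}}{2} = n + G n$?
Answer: $-1540$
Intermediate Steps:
$V{\left(G,n \right)} = - 2 n - 2 G n$ ($V{\left(G,n \right)} = - 2 \left(n + G n\right) = - 2 n - 2 G n$)
$\left(-3358 - 3270\right) + V{\left(47,-53 \right)} = \left(-3358 - 3270\right) - - 106 \left(1 + 47\right) = -6628 - \left(-106\right) 48 = -6628 + 5088 = -1540$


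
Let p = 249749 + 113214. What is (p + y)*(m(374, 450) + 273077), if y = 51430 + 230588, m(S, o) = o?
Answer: 176419717987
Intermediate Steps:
p = 362963
y = 282018
(p + y)*(m(374, 450) + 273077) = (362963 + 282018)*(450 + 273077) = 644981*273527 = 176419717987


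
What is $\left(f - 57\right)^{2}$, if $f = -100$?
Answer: $24649$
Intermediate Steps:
$\left(f - 57\right)^{2} = \left(-100 - 57\right)^{2} = \left(-157\right)^{2} = 24649$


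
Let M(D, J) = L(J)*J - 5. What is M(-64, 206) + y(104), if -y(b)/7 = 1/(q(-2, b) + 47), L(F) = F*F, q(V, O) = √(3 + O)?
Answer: 18375286393/2102 + 7*√107/2102 ≈ 8.7418e+6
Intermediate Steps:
L(F) = F²
y(b) = -7/(47 + √(3 + b)) (y(b) = -7/(√(3 + b) + 47) = -7/(47 + √(3 + b)))
M(D, J) = -5 + J³ (M(D, J) = J²*J - 5 = J³ - 5 = -5 + J³)
M(-64, 206) + y(104) = (-5 + 206³) - 7/(47 + √(3 + 104)) = (-5 + 8741816) - 7/(47 + √107) = 8741811 - 7/(47 + √107)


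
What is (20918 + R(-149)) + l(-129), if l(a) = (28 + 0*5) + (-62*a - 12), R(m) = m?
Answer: 28783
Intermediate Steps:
l(a) = 16 - 62*a (l(a) = (28 + 0) + (-12 - 62*a) = 28 + (-12 - 62*a) = 16 - 62*a)
(20918 + R(-149)) + l(-129) = (20918 - 149) + (16 - 62*(-129)) = 20769 + (16 + 7998) = 20769 + 8014 = 28783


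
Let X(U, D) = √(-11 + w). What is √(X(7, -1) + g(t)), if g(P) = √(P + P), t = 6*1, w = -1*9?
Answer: √(2*√3 + 2*I*√5) ≈ 2.1355 + 1.0471*I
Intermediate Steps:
w = -9
t = 6
g(P) = √2*√P (g(P) = √(2*P) = √2*√P)
X(U, D) = 2*I*√5 (X(U, D) = √(-11 - 9) = √(-20) = 2*I*√5)
√(X(7, -1) + g(t)) = √(2*I*√5 + √2*√6) = √(2*I*√5 + 2*√3) = √(2*√3 + 2*I*√5)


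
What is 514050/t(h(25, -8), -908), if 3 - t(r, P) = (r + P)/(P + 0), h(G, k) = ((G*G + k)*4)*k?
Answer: -19448225/747 ≈ -26035.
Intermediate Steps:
h(G, k) = k*(4*k + 4*G²) (h(G, k) = ((G² + k)*4)*k = ((k + G²)*4)*k = (4*k + 4*G²)*k = k*(4*k + 4*G²))
t(r, P) = 3 - (P + r)/P (t(r, P) = 3 - (r + P)/(P + 0) = 3 - (P + r)/P)
514050/t(h(25, -8), -908) = 514050/(2 - 1*4*(-8)*(-8 + 25²)/(-908)) = 514050/(2 - 1*4*(-8)*(-8 + 625)*(-1/908)) = 514050/(2 - 1*4*(-8)*617*(-1/908)) = 514050/(2 - 1*(-19744)*(-1/908)) = 514050/(2 - 4936/227) = 514050/(-4482/227) = 514050*(-227/4482) = -19448225/747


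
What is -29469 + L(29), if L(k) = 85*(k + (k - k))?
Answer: -27004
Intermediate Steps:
L(k) = 85*k (L(k) = 85*(k + 0) = 85*k)
-29469 + L(29) = -29469 + 85*29 = -29469 + 2465 = -27004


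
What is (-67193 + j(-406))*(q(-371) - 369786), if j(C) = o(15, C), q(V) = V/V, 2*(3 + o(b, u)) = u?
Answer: 24923139215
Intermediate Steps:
o(b, u) = -3 + u/2
q(V) = 1
j(C) = -3 + C/2
(-67193 + j(-406))*(q(-371) - 369786) = (-67193 + (-3 + (½)*(-406)))*(1 - 369786) = (-67193 + (-3 - 203))*(-369785) = (-67193 - 206)*(-369785) = -67399*(-369785) = 24923139215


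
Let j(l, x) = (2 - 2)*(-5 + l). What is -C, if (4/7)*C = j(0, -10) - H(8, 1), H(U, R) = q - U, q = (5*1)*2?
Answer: 7/2 ≈ 3.5000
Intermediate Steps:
j(l, x) = 0 (j(l, x) = 0*(-5 + l) = 0)
q = 10 (q = 5*2 = 10)
H(U, R) = 10 - U
C = -7/2 (C = 7*(0 - (10 - 1*8))/4 = 7*(0 - (10 - 8))/4 = 7*(0 - 1*2)/4 = 7*(0 - 2)/4 = (7/4)*(-2) = -7/2 ≈ -3.5000)
-C = -1*(-7/2) = 7/2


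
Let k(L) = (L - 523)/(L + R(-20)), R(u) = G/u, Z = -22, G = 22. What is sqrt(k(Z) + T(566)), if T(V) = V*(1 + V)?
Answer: 8*sqrt(267593403)/231 ≈ 566.52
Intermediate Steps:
R(u) = 22/u
k(L) = (-523 + L)/(-11/10 + L) (k(L) = (L - 523)/(L + 22/(-20)) = (-523 + L)/(L + 22*(-1/20)) = (-523 + L)/(L - 11/10) = (-523 + L)/(-11/10 + L))
sqrt(k(Z) + T(566)) = sqrt(10*(-523 - 22)/(-11 + 10*(-22)) + 566*(1 + 566)) = sqrt(10*(-545)/(-11 - 220) + 566*567) = sqrt(10*(-545)/(-231) + 320922) = sqrt(10*(-1/231)*(-545) + 320922) = sqrt(5450/231 + 320922) = sqrt(74138432/231) = 8*sqrt(267593403)/231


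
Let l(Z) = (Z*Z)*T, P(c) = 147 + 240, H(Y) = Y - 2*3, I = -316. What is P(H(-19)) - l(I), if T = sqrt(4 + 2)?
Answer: 387 - 99856*sqrt(6) ≈ -2.4421e+5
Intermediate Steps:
H(Y) = -6 + Y (H(Y) = Y - 6 = -6 + Y)
T = sqrt(6) ≈ 2.4495
P(c) = 387
l(Z) = sqrt(6)*Z**2 (l(Z) = (Z*Z)*sqrt(6) = Z**2*sqrt(6) = sqrt(6)*Z**2)
P(H(-19)) - l(I) = 387 - sqrt(6)*(-316)**2 = 387 - sqrt(6)*99856 = 387 - 99856*sqrt(6)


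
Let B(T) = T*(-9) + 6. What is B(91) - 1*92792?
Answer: -93605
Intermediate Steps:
B(T) = 6 - 9*T (B(T) = -9*T + 6 = 6 - 9*T)
B(91) - 1*92792 = (6 - 9*91) - 1*92792 = (6 - 819) - 92792 = -813 - 92792 = -93605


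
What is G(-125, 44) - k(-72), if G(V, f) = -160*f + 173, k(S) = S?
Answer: -6795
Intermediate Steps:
G(V, f) = 173 - 160*f
G(-125, 44) - k(-72) = (173 - 160*44) - 1*(-72) = (173 - 7040) + 72 = -6867 + 72 = -6795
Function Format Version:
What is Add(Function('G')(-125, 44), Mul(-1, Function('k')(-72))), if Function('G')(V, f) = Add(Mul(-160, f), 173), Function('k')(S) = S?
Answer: -6795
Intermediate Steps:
Function('G')(V, f) = Add(173, Mul(-160, f))
Add(Function('G')(-125, 44), Mul(-1, Function('k')(-72))) = Add(Add(173, Mul(-160, 44)), Mul(-1, -72)) = Add(Add(173, -7040), 72) = Add(-6867, 72) = -6795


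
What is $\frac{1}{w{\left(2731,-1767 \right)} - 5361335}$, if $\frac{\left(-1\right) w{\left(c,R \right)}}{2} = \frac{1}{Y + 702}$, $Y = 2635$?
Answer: $- \frac{3337}{17890774897} \approx -1.8652 \cdot 10^{-7}$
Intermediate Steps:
$w{\left(c,R \right)} = - \frac{2}{3337}$ ($w{\left(c,R \right)} = - \frac{2}{2635 + 702} = - \frac{2}{3337}$)
$\frac{1}{w{\left(2731,-1767 \right)} - 5361335} = \frac{1}{- \frac{2}{3337} - 5361335} = \frac{1}{- \frac{17890774897}{3337}} = - \frac{3337}{17890774897}$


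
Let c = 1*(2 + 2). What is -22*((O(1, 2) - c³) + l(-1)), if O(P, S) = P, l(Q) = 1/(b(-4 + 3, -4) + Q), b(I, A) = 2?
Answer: 1364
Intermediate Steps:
c = 4 (c = 1*4 = 4)
l(Q) = 1/(2 + Q)
-22*((O(1, 2) - c³) + l(-1)) = -22*((1 - 1*4³) + 1/(2 - 1)) = -22*((1 - 1*64) + 1/1) = -22*((1 - 64) + 1) = -22*(-63 + 1) = -22*(-62) = 1364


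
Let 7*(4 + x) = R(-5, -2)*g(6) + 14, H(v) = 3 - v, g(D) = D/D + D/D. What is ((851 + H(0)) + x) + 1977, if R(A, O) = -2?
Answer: 19799/7 ≈ 2828.4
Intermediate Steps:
g(D) = 2 (g(D) = 1 + 1 = 2)
x = -18/7 (x = -4 + (-2*2 + 14)/7 = -4 + (-4 + 14)/7 = -4 + (1/7)*10 = -4 + 10/7 = -18/7 ≈ -2.5714)
((851 + H(0)) + x) + 1977 = ((851 + (3 - 1*0)) - 18/7) + 1977 = ((851 + (3 + 0)) - 18/7) + 1977 = ((851 + 3) - 18/7) + 1977 = (854 - 18/7) + 1977 = 5960/7 + 1977 = 19799/7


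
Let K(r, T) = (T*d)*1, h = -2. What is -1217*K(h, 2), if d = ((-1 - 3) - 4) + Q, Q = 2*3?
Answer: 4868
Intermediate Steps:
Q = 6
d = -2 (d = ((-1 - 3) - 4) + 6 = (-4 - 4) + 6 = -8 + 6 = -2)
K(r, T) = -2*T (K(r, T) = (T*(-2))*1 = -2*T*1 = -2*T)
-1217*K(h, 2) = -1217*(-2*2) = -(-4868) = -1217*(-4) = 4868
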